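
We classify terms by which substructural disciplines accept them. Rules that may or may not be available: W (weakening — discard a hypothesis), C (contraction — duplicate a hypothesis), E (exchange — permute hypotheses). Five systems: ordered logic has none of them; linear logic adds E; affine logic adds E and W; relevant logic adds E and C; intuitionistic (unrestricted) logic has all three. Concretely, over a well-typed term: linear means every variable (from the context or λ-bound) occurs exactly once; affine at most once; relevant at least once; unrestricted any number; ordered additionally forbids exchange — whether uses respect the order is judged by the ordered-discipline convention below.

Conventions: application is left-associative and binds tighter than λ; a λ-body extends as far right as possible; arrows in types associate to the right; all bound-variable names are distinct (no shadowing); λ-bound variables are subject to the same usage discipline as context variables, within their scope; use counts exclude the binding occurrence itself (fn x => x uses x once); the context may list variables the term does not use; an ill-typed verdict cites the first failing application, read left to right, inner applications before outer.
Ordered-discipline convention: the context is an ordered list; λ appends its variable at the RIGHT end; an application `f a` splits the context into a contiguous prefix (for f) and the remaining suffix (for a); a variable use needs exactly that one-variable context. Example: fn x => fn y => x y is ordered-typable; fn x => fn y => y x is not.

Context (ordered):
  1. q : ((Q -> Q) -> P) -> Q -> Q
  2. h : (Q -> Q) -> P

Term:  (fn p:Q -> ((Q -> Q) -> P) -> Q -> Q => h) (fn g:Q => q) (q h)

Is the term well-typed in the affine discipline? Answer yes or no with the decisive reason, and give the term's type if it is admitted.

no — needs contraction — q ×2, h ×2
use counts: q: 2×, h: 2×, p (bound): 0×, g (bound): 0×
uses in reading order: h, q, q, h
typing: well-typed — term : P
summary: ordered ✗, linear ✗, affine ✗, relevant ✗, unrestricted ✓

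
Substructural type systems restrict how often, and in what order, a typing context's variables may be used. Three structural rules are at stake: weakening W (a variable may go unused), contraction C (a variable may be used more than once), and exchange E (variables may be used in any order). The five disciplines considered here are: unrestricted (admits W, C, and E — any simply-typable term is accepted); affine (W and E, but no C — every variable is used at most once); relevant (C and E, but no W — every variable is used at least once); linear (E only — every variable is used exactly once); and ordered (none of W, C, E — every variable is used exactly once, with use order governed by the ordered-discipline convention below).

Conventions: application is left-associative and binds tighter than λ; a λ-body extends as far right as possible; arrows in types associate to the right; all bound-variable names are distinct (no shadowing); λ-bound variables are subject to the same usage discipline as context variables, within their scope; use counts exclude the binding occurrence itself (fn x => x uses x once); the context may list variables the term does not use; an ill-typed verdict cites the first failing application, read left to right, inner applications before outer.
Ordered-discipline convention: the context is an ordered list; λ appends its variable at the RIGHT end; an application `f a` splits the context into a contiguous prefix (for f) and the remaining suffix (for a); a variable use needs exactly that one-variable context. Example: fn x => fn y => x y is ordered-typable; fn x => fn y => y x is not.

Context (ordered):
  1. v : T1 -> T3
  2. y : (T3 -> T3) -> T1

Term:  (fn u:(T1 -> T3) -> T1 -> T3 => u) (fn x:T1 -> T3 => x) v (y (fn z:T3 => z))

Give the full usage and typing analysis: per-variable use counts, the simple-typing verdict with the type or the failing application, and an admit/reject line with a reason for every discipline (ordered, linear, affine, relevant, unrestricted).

counts: v: 1, y: 1, u (λ-bound): 1, x (λ-bound): 1, z (λ-bound): 1
use order (left to right): u, x, v, y, z
typing: the term checks, with type T3
ordered: ✓, one use each (v, y, u, x, z); ordered split holds
linear: ✓, v, y, u, x, z: one use apiece
affine: ✓, no duplicate uses among v, y, u, x, z
relevant: ✓, at least one use each (v, y, u, x, z)
unrestricted: ✓, type-checks (T3) and nothing is barred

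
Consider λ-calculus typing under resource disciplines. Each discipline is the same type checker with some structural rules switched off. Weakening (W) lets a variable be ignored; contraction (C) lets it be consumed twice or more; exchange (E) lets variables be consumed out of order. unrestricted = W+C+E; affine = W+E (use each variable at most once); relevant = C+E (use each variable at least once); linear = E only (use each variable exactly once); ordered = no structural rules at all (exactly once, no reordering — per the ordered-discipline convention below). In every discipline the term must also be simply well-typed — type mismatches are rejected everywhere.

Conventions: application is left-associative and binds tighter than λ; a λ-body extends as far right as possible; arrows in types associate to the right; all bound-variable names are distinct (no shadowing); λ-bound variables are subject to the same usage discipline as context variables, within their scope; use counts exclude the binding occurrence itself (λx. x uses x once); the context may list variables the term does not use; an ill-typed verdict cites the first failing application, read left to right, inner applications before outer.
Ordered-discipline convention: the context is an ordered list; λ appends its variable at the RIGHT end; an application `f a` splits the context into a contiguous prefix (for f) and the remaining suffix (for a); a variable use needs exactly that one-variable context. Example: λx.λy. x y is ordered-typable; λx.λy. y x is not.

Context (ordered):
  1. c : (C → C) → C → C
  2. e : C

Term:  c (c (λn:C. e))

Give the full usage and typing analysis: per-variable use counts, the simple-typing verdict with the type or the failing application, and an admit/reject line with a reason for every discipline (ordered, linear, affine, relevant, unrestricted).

usage: c: 2; e: 1; n (λ-bound): 0
order of uses: c, c, e
typing: well-typed — term : C → C
ordered ✗ (needs contraction — c ×2; n left unused)
linear ✗ (needs contraction — c ×2; n left unused)
affine ✗ (needs contraction — c ×2)
relevant ✗ (n left unused)
unrestricted ✓ (typability at C → C is all that's needed)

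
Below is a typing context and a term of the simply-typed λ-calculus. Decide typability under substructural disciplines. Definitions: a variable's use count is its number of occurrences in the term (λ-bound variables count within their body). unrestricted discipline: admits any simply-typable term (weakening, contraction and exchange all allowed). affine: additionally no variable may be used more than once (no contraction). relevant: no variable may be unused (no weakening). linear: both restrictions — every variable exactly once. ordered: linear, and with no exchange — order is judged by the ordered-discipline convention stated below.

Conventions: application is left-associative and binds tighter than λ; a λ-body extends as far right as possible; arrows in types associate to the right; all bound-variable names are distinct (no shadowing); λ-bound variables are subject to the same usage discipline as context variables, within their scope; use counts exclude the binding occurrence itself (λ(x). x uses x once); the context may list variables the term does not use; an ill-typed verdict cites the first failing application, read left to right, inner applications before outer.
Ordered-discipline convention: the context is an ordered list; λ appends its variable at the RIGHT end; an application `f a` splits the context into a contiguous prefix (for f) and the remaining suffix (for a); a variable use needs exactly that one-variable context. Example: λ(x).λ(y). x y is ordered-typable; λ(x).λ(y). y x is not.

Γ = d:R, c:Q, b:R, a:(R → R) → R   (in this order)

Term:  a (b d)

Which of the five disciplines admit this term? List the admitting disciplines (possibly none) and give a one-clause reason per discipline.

admitted by: none
variable uses: d: 1×, c: 0×, b: 1×, a: 1×
uses in reading order: a, b, d
typing: ill-typed: can't apply a value of type R
ordered: ✗ — not simply typable
linear: ✗ — fails simple typing
affine: ✗ — a type mismatch blocks all five
relevant: ✗ — the type mismatch rejects it
unrestricted: ✗ — not simply typable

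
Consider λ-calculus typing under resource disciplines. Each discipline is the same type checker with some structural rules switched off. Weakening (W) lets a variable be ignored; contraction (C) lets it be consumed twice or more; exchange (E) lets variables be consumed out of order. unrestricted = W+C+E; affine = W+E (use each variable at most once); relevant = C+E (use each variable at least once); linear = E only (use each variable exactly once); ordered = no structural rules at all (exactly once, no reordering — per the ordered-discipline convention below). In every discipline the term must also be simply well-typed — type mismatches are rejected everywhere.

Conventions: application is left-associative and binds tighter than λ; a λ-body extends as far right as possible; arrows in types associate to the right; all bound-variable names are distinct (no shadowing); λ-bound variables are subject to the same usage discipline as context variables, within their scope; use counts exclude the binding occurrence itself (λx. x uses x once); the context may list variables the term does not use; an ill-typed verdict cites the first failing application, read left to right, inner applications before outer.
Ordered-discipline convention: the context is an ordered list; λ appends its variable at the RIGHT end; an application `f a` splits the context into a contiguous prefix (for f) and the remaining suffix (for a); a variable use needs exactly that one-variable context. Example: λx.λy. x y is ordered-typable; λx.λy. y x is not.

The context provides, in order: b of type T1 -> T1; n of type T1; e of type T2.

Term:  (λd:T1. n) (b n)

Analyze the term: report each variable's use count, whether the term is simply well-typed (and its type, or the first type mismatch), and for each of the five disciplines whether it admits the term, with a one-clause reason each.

variable uses: b ×1, n ×2, e ×0, d (λ-bound) ×0
use order (left to right): n, b, n
typing: the term checks, with type T1
ordered ✗ (needs contraction — n ×2; unused: e, d — weakening required)
linear ✗ (needs contraction — n ×2; unused: e, d — weakening required)
affine ✗ (needs contraction — n ×2)
relevant ✗ (unused: e, d — weakening required)
unrestricted ✓ (typability at T1 is all that's needed)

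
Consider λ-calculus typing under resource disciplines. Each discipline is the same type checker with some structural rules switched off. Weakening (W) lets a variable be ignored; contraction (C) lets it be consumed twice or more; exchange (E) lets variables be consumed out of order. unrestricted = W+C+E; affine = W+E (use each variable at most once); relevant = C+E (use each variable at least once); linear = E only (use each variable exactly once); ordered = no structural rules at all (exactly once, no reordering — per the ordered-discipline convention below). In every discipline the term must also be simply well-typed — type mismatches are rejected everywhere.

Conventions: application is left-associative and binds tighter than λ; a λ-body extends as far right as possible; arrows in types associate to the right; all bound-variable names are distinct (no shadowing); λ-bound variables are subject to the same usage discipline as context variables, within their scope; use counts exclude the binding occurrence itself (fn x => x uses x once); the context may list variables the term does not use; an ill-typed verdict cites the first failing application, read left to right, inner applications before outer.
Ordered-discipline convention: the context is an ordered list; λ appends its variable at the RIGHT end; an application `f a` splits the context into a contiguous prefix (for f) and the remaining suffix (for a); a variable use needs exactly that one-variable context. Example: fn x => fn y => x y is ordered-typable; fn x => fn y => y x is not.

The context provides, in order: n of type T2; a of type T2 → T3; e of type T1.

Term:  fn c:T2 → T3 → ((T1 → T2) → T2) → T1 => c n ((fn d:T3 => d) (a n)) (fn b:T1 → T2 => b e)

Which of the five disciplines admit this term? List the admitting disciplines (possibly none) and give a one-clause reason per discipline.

accepted by: relevant, unrestricted
variable uses: n: 2; a: 1; e: 1; c (bound): 1; d (bound): 1; b (bound): 1
uses in reading order: c, n, d, a, n, b, e
typing: the term checks, with type (T2 → T3 → ((T1 → T2) → T2) → T1) → T1
ordered ✗ (uses contraction: n ×2)
linear ✗ (uses contraction: n ×2)
affine ✗ (uses contraction: n ×2)
relevant ✓ (at least one use each (n, a, e, c, d, b))
unrestricted ✓ (simply typable at (T2 → T3 → ((T1 → T2) → T2) → T1) → T1; W, C, E all held)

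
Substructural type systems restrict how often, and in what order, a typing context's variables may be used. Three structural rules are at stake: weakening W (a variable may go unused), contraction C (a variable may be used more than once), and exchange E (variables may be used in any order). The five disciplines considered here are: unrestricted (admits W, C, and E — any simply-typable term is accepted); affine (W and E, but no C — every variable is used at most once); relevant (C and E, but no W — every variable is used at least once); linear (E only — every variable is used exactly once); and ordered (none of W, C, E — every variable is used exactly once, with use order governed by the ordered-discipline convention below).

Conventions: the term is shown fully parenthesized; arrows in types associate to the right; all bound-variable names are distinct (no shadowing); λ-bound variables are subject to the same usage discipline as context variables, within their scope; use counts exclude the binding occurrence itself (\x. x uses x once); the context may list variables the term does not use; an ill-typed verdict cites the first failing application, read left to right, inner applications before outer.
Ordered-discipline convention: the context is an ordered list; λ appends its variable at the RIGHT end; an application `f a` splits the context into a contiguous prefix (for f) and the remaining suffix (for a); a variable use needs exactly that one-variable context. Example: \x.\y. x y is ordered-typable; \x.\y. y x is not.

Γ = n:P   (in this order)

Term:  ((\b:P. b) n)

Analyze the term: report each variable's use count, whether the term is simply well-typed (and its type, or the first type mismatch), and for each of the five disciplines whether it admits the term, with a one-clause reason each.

variable uses: n: 1, b (bound): 1
uses in reading order: b, n
typing: the term checks, with type P
ordered ✓ (single-use (n, b), ordered derivation ok)
linear ✓ (exactly-once usage across n, b)
affine ✓ (n, b: no repeats, contraction unneeded)
relevant ✓ (n, b: all used, weakening unneeded)
unrestricted ✓ (simply typable at P; W, C, E all held)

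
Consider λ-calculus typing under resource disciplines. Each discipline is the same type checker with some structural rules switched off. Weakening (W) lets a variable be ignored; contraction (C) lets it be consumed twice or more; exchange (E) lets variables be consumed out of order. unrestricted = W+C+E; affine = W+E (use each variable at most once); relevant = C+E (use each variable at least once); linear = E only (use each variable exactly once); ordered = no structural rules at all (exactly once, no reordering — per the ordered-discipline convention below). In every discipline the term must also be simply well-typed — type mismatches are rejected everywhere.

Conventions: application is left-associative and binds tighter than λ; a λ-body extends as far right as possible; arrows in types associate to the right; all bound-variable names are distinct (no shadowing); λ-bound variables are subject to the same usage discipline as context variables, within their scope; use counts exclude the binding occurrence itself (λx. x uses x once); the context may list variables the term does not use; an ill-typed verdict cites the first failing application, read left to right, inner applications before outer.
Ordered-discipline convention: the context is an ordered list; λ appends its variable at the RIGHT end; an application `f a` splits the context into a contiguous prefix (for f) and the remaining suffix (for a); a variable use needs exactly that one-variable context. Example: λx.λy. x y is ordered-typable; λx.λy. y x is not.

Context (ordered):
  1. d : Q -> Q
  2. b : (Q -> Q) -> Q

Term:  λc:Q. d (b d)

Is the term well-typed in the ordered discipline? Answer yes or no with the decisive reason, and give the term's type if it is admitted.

no — repeated use of d ×2; c left unused
variable uses: d: 2×, b: 1×, c [bound]: 0×
left-to-right use order: d, b, d
typing: the term checks, with type Q -> Q
summary: ordered ✗; linear ✗; affine ✗; relevant ✗; unrestricted ✓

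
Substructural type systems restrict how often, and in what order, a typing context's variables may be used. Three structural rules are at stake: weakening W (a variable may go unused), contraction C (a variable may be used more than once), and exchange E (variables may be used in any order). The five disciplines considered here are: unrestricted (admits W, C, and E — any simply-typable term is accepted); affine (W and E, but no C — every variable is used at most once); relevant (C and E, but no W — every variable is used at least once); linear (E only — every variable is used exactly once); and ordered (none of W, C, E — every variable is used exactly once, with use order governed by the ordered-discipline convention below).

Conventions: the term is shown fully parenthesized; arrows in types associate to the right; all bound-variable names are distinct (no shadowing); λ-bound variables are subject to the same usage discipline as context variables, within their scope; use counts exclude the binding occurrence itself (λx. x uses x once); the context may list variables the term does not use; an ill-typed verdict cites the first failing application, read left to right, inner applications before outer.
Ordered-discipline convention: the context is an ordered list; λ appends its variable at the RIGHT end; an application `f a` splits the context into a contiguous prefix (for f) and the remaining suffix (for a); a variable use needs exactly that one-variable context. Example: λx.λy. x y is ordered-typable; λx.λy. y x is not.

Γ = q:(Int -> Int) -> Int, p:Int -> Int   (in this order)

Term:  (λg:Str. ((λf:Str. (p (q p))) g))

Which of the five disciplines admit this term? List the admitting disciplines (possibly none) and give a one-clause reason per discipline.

admitted by: unrestricted
usage: q=1; p=2; g (λ-bound)=1; f (λ-bound)=0
left-to-right use order: p, q, p, g
typing: well-typed — term : Str -> Int
ordered: ✗ — repeated use of p ×2; f never used (weakening)
linear: ✗ — repeated use of p ×2; f never used (weakening)
affine: ✗ — repeated use of p ×2
relevant: ✗ — f never used (weakening)
unrestricted: ✓ — well-typed at Str -> Int; no restrictions here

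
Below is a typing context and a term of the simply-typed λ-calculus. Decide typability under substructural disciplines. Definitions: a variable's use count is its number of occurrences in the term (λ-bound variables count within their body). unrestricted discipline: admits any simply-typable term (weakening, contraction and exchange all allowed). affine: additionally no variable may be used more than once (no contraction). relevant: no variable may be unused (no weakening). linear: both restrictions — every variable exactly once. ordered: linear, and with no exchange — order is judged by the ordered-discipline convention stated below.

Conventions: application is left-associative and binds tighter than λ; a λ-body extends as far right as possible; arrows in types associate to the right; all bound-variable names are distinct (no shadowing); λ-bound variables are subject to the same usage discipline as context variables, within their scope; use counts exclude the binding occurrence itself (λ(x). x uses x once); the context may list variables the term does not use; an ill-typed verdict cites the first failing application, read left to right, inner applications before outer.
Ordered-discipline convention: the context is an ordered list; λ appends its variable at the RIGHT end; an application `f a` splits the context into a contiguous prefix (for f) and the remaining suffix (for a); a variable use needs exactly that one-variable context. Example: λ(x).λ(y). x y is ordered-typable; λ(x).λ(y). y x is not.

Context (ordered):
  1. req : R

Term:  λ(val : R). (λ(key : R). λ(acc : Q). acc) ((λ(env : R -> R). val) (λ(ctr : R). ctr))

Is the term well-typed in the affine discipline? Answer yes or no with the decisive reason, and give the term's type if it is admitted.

yes — none of req, val, key, acc, env, ctr used more than once; term : R -> Q -> Q
counts: req=0, val [bound]=1, key [bound]=0, acc [bound]=1, env [bound]=0, ctr [bound]=1
uses in reading order: acc, val, ctr
typing: the term checks, with type R -> Q -> Q
per-discipline verdicts: ordered ✗; linear ✗; affine ✓; relevant ✗; unrestricted ✓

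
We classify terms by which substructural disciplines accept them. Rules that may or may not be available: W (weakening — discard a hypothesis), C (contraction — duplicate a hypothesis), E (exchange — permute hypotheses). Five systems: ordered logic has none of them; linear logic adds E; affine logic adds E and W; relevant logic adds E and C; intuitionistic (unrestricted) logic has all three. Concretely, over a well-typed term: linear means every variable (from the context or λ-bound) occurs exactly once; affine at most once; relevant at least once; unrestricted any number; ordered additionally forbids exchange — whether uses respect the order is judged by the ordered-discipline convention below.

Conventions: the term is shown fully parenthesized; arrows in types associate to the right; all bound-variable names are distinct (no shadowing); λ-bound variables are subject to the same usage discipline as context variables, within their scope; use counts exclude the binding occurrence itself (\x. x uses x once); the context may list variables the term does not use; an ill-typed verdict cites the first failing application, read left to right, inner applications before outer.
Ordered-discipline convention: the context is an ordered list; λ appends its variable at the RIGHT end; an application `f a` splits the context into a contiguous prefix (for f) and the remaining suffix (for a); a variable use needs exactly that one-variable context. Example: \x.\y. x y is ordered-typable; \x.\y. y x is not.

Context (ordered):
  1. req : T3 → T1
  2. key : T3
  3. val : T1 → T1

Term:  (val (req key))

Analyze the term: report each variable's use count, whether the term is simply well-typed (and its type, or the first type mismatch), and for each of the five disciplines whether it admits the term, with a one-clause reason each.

usage: req: 1×; key: 1×; val: 1×
order of uses: val, req, key
typing: well-typed at T1
ordered ✗ (no ordered split (uses run val, req, key))
linear ✓ (single use per variable (req, key, val))
affine ✓ (req, key, val: no repeats, contraction unneeded)
relevant ✓ (every one of req, key, val appears)
unrestricted ✓ (simply typable at T1; W, C, E all held)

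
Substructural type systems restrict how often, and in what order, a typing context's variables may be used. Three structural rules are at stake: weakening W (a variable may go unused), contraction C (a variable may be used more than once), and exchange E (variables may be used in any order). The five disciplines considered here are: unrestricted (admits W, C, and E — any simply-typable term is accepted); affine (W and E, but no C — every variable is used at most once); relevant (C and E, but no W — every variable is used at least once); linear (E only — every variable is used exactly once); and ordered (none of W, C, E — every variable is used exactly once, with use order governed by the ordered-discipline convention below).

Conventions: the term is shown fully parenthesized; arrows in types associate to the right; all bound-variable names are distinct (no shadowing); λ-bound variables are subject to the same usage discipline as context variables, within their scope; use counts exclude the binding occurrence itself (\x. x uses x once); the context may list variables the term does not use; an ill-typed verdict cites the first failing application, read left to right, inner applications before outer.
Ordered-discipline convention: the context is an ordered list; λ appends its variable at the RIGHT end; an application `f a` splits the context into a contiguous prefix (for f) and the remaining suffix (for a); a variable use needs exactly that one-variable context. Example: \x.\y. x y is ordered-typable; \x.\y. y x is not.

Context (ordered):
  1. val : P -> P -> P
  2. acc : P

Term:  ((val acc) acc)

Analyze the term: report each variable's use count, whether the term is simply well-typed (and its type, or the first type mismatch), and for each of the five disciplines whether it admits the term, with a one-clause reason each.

variable uses: val ×1; acc ×2
left-to-right use order: val, acc, acc
typing: well-typed — term : P
ordered: ✗ — uses contraction: acc ×2
linear: ✗ — uses contraction: acc ×2
affine: ✗ — uses contraction: acc ×2
relevant: ✓ — at least one use each (val, acc)
unrestricted: ✓ — well-typed at P; no restrictions here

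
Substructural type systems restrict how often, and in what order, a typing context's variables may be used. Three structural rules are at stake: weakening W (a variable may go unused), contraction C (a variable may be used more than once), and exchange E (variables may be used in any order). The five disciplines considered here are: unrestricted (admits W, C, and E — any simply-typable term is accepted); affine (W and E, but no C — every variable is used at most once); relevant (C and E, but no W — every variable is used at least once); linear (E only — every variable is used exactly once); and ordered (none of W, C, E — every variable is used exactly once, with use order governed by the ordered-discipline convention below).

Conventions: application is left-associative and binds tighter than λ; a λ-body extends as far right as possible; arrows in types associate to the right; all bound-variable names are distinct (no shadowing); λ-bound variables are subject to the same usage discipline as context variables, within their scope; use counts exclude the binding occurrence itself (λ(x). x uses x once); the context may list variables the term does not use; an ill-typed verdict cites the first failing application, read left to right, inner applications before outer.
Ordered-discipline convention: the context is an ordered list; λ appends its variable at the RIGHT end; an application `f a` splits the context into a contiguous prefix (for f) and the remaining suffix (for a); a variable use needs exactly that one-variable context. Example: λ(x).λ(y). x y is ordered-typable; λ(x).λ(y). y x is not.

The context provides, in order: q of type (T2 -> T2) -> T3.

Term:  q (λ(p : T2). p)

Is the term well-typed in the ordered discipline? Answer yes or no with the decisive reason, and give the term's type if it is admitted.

yes — one use each (q, p); ordered split holds; term : T3
counts: q ×1; p (bound) ×1
use order (left to right): q, p
typing: well-typed at T3
summary: ordered ✓ · linear ✓ · affine ✓ · relevant ✓ · unrestricted ✓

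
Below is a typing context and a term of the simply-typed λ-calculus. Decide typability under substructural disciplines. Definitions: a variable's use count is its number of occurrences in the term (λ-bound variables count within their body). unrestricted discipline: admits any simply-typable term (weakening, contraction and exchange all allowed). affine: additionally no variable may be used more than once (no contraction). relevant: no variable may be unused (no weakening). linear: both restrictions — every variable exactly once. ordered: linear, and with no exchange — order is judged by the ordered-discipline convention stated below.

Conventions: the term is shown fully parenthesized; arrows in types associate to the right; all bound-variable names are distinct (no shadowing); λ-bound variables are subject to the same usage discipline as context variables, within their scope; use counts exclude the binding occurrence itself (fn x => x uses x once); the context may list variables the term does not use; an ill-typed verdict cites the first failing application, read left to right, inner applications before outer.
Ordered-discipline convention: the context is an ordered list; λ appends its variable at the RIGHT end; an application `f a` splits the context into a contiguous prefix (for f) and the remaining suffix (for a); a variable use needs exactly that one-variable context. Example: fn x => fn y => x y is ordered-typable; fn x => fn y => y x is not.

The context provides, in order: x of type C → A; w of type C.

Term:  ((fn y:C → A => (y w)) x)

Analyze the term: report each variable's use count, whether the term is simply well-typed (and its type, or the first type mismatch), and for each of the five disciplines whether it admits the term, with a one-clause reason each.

counts: x: 1; w: 1; y (λ-bound): 1
use order (left to right): y, w, x
typing: well-typed — term : A
ordered ✗ (no ordered split (uses run y, w, x))
linear ✓ (exactly-once usage across x, w, y)
affine ✓ (no duplicate uses among x, w, y)
relevant ✓ (x, w, y: all used, weakening unneeded)
unrestricted ✓ (simply typable at A; W, C, E all held)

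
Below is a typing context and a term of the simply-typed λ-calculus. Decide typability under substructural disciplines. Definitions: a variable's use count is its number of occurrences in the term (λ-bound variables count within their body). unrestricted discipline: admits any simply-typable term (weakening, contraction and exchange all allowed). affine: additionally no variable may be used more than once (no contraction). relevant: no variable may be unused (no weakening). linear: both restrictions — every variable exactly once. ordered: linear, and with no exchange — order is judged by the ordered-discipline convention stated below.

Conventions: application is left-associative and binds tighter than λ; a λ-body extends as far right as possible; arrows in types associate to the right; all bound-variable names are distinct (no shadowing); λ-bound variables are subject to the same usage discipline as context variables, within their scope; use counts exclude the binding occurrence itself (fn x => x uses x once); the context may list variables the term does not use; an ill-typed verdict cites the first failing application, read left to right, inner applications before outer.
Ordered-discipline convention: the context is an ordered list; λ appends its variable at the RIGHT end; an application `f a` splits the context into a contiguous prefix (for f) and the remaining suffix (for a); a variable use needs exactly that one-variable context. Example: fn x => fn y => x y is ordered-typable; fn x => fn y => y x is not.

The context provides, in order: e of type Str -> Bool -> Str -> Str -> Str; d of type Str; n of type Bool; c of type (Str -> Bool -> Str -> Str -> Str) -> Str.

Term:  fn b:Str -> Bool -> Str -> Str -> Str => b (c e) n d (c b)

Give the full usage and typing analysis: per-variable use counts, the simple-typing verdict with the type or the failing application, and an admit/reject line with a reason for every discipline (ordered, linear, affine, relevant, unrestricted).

usage: e=1; d=1; n=1; c=2; b [bound]=2
uses in reading order: b, c, e, n, d, c, b
typing: well-typed at (Str -> Bool -> Str -> Str -> Str) -> Str
ordered: ✗ — needs contraction — c ×2, b ×2
linear: ✗ — needs contraction — c ×2, b ×2
affine: ✗ — needs contraction — c ×2, b ×2
relevant: ✓ — none of e, d, n, c, b goes unused
unrestricted: ✓ — well-typed at (Str -> Bool -> Str -> Str -> Str) -> Str; no restrictions here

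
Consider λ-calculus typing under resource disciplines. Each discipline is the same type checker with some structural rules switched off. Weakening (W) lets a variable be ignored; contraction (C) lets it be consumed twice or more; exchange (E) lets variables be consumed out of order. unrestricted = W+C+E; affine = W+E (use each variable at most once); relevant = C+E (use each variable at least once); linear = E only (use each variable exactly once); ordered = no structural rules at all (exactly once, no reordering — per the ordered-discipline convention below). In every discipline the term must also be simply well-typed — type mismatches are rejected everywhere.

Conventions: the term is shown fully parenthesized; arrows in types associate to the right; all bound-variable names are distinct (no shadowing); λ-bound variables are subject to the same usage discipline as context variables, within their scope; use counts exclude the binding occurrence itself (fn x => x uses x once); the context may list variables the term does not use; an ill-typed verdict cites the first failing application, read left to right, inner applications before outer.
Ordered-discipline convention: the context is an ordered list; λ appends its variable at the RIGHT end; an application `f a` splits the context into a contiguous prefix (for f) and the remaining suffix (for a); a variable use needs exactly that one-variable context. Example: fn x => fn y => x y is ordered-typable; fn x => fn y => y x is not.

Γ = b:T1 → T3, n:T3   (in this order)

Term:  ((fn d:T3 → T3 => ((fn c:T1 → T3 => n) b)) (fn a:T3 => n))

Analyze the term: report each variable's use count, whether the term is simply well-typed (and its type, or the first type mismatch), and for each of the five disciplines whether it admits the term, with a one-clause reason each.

use counts: b ×1; n ×2; d [bound] ×0; c [bound] ×0; a [bound] ×0
use order (left to right): n, b, n
typing: well-typed at T3
ordered: ✗, repeated use of n ×2; d, c, a left unused
linear: ✗, repeated use of n ×2; d, c, a left unused
affine: ✗, repeated use of n ×2
relevant: ✗, d, c, a left unused
unrestricted: ✓, simply typable at T3; W, C, E all held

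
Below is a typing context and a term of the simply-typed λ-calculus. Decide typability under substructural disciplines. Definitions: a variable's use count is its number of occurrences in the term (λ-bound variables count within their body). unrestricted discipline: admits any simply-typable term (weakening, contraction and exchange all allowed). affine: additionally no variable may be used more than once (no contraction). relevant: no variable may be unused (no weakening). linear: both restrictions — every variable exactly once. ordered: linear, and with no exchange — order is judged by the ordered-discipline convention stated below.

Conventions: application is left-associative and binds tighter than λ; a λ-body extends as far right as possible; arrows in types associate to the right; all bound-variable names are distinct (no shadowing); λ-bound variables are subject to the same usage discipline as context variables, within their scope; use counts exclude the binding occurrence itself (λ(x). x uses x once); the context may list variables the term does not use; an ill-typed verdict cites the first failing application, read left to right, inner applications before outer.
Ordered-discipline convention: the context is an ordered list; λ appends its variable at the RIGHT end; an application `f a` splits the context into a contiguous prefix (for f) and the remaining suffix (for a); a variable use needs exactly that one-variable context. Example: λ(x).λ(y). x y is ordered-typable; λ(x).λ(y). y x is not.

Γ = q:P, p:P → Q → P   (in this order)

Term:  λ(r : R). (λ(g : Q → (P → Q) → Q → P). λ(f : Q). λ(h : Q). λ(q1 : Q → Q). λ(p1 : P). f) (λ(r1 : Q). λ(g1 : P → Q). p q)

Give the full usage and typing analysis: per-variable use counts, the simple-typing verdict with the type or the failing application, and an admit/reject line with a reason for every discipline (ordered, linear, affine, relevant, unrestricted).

counts: q ×1; p ×1; r (λ-bound) ×0; g (λ-bound) ×0; f (λ-bound) ×1; h (λ-bound) ×0; q1 (λ-bound) ×0; p1 (λ-bound) ×0; r1 (λ-bound) ×0; g1 (λ-bound) ×0
left-to-right use order: f, p, q
typing: well-typed — term : R → Q → Q → (Q → Q) → P → Q
ordered: ✗, r, g, h, q1, p1, r1, g1 left unused
linear: ✗, r, g, h, q1, p1, r1, g1 left unused
affine: ✓, no duplicate uses among q, p, r, g, f, h, q1, p1, r1, g1
relevant: ✗, r, g, h, q1, p1, r1, g1 left unused
unrestricted: ✓, typability at R → Q → Q → (Q → Q) → P → Q is all that's needed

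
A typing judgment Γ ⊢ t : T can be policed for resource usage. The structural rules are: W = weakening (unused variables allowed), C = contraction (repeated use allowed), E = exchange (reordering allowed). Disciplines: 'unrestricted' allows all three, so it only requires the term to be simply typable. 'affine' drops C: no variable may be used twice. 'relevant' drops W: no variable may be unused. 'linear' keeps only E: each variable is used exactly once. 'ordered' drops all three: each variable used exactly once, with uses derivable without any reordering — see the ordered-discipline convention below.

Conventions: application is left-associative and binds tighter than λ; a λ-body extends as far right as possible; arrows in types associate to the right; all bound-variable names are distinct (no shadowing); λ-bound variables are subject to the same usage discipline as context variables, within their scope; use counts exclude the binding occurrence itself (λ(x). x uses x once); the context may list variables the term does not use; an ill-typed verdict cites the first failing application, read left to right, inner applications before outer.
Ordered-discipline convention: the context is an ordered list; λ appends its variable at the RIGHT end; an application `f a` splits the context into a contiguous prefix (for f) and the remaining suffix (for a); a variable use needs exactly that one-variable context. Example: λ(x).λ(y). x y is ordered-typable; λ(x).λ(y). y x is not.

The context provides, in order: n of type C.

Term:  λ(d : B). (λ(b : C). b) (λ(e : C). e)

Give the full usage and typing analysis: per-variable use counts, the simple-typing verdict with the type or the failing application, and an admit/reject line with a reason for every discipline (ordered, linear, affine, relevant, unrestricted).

usage: n=0; d (bound)=0; b (bound)=1; e (bound)=1
use order (left to right): b, e
typing: ill-typed: a function awaiting C gets C → C
ordered: ✗, the type mismatch rejects it
linear: ✗, not simply typable
affine: ✗, fails simple typing
relevant: ✗, a type mismatch blocks all five
unrestricted: ✗, the type mismatch rejects it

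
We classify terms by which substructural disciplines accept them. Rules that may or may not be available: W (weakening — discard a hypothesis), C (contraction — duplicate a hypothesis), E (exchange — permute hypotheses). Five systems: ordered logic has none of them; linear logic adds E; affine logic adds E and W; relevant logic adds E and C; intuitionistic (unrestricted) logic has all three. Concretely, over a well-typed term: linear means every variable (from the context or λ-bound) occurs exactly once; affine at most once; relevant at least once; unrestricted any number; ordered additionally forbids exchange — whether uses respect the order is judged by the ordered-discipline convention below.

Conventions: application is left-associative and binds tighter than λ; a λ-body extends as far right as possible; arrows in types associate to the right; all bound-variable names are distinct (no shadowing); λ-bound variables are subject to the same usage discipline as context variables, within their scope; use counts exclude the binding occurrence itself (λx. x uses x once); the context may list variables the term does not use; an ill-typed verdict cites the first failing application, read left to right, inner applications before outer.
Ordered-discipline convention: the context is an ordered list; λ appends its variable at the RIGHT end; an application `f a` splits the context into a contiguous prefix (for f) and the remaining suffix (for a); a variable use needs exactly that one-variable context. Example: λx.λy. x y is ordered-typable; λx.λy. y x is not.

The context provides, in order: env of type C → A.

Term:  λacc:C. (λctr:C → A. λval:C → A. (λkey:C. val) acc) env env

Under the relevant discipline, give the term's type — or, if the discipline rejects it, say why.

not well-typed under relevant — needs weakening: ctr, key unused
variable uses: env=2, acc [bound]=1, ctr [bound]=0, val [bound]=1, key [bound]=0
use order (left to right): val, acc, env, env
typing: the term checks, with type C → C → A
per-discipline verdicts: ordered ✗ | linear ✗ | affine ✗ | relevant ✗ | unrestricted ✓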